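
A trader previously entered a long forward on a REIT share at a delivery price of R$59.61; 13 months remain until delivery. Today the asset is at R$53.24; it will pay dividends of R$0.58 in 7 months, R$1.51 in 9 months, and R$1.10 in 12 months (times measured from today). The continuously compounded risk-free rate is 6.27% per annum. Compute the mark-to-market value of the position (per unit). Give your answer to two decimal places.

PV(remaining dividends) I = 0.58·e^(−0.0627·7/12) + 1.51·e^(−0.0627·9/12) + 1.10·e^(−0.0627·12/12) = 3.0330
Current forward F = (S − I)·e^(rT) = (53.24 − 3.0330)·e^(0.0627·13/12) = 50.2070 × 1.070285 = 53.7358
Value (long) = (F − K)·e^(−rT) = (53.7358 − 59.61) × 0.934331 = -5.4884
Value = -R$5.49

-R$5.49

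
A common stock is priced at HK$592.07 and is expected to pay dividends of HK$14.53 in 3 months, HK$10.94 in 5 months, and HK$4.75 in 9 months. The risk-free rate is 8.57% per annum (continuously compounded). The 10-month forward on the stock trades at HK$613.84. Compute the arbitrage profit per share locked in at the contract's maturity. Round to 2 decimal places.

PV(dividends) I = 14.53·e^(−0.0857·3/12) + 10.94·e^(−0.0857·5/12) + 4.75·e^(−0.0857·9/12) = 29.2325
Fair forward F* = (S − I)·e^(rT) = (592.07 − 29.2325)·e^0.071417 = 562.8375 × 1.074029 = 604.5038
Market HK$613.84 > fair 604.5038: forward overpriced → cash-and-carry (borrow at r, buy the stock and collect the dividends, short the forward).
Profit at T = |F_mkt − F*| = |613.84 − 604.5038| = HK$9.34 per share

HK$9.34 per share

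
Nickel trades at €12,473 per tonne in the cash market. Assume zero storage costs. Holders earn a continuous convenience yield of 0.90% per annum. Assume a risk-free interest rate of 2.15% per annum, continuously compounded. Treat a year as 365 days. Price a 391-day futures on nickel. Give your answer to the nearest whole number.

Net carry = r + u − y = 0.0215 + 0.0000 − 0.0090 = 0.0125
F = S·e^((r+u−y)T) = 12473 · e^(0.0125 × 391/365) = 12473 · e^0.013390
= 12473 × 1.013480 = €12,641 per tonne

€12,641 per tonne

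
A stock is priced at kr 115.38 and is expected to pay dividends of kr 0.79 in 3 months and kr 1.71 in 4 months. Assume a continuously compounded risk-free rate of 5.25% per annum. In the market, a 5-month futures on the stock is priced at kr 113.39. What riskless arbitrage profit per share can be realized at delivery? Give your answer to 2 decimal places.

kr 2.03 per share

PV(dividends) I = 0.79·e^(−0.0525·3/12) + 1.71·e^(−0.0525·4/12) = 2.4600
Fair futures F* = (S − I)·e^(rT) = (115.38 − 2.4600)·e^0.021875 = 112.9200 × 1.022116 = 115.4173
Market kr 113.39 < fair 115.4173: forward underpriced → reverse cash-and-carry (short the stock, invest proceeds at r, pay the dividends, go long the forward).
Profit at T = |F_mkt − F*| = |113.39 − 115.4173| = kr 2.03 per share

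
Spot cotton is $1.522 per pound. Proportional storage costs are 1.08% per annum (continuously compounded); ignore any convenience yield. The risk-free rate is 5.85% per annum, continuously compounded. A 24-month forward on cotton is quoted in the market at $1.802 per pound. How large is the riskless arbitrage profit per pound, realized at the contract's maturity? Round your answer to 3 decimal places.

Fair forward: F* = S·e^(carry·T), with carry = (r + u) = 0.0585 + 0.0108 = 0.0693
F* = 1.522 · e^(0.0693 × 24/12) = 1.522 · e^0.138600 = 1.522 × 1.148665 = $1.7483
Market $1.802 > fair $1.7483: forward overpriced → cash-and-carry (buy spot, short the forward).
At maturity, profit = |F_mkt − F*| = |1.802 − 1.7483| = $0.054 per pound

$0.054 per pound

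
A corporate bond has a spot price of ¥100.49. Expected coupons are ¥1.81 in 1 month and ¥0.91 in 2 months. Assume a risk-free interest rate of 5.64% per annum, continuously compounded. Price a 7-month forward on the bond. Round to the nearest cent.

¥101.06

PV(coupons) I = 1.81·e^(−0.0564·1/12) + 0.91·e^(−0.0564·2/12)
I = 1.8015 + 0.9015 = 2.7030
F = (S − I)·e^(rT) = (100.49 − 2.7030) · e^(0.0564·7/12)
= 97.7870 · e^0.032900 = 97.7870 × 1.033447 = ¥101.06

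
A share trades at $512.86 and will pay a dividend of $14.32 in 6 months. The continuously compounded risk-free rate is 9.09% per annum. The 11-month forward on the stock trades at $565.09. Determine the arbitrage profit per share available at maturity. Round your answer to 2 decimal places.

PV(dividends) I = 14.32·e^(−0.0909·6/12) = 13.6837
Fair forward F* = (S − I)·e^(rT) = (512.86 − 13.6837)·e^0.083325 = 499.1763 × 1.086895 = 542.5522
Market $565.09 > fair 542.5522: forward overpriced → cash-and-carry (borrow at r, buy the stock and collect the dividends, short the forward).
Profit at T = |F_mkt − F*| = |565.09 − 542.5522| = $22.54 per share

$22.54 per share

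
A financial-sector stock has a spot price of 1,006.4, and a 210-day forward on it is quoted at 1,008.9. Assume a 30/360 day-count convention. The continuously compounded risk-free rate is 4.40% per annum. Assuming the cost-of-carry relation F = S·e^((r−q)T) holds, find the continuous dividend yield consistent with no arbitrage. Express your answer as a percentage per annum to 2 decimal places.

From F = S·e^((r−q)T): (r − q) = ln(F/S)/T
ln(1008.9/1006.4) = ln(1.002484) = 0.002481
(r − q) = 0.002481 / (210/360) = 0.004253
q = r − ln(F/S)/T = 0.0440 − 0.004253 = 0.039747
q = 3.97%

3.97%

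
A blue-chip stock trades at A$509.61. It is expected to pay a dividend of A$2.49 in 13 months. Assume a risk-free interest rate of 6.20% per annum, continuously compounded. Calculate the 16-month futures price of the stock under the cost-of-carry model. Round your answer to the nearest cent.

A$551.00

PV(dividends) I = 2.49·e^(−0.0620·13/12)
I = 2.3282
F = (S − I)·e^(rT) = (509.61 − 2.3282) · e^(0.0620·16/12)
= 507.2818 · e^0.082667 = 507.2818 × 1.086180 = A$551.00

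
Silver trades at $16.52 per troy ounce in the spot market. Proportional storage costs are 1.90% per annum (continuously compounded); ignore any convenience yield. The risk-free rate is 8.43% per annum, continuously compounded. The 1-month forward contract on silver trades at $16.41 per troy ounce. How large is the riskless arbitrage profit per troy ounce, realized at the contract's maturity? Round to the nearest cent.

Fair forward: F* = S·e^(carry·T), with carry = (r + u) = 0.0843 + 0.0190 = 0.1033
F* = 16.52 · e^(0.1033 × 1/12) = 16.52 · e^0.008608 = 16.52 × 1.008645 = $16.6628
Market $16.41 < fair $16.6628: forward underpriced → reverse cash-and-carry (short spot, go long the forward).
At maturity, profit = |F_mkt − F*| = |16.41 − 16.6628| = $0.25 per troy ounce

$0.25 per troy ounce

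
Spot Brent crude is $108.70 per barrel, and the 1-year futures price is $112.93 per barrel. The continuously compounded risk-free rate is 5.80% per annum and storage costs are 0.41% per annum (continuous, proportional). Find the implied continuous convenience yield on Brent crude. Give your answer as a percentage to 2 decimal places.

2.39%

F = S·e^((r+u−y)T) ⇒ (r+u−y) = ln(F/S)/T
ln(112.93/108.70) = 0.038176; /T ⇒ 0.038176
y = r + u − ln(F/S)/T = 0.0580 + 0.0041 − 0.038176 = 0.023924
y = 2.39%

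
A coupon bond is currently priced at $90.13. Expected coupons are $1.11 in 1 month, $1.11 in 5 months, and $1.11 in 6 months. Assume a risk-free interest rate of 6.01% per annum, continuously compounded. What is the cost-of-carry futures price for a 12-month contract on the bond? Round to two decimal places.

PV(coupons) I = 1.11·e^(−0.0601·1/12) + 1.11·e^(−0.0601·5/12) + 1.11·e^(−0.0601·6/12)
I = 1.1045 + 1.0825 + 1.0771 = 3.2641
F = (S − I)·e^(rT) = (90.13 − 3.2641) · e^(0.0601·12/12)
= 86.8659 · e^0.060100 = 86.8659 × 1.061943 = $92.25

$92.25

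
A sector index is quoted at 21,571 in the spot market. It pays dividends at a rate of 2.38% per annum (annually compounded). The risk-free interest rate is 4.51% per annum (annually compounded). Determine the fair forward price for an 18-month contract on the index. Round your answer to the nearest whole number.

22,248

F = S · (1+r)^T / (1+q)^T
= 21571 × 1.068407 / 1.035912 = 21571 × 1.031368
F = 22,248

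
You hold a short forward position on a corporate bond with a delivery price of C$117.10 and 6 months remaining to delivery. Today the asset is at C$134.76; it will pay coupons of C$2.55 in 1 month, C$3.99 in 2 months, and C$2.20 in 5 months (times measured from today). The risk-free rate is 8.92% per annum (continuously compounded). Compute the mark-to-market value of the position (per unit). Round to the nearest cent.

PV(remaining coupons) I = 2.55·e^(−0.0892·1/12) + 3.99·e^(−0.0892·2/12) + 2.20·e^(−0.0892·5/12) = 8.5820
Current forward F = (S − I)·e^(rT) = (134.76 − 8.5820)·e^(0.0892·6/12) = 126.1780 × 1.045610 = 131.9330
Value (long) = (F − K)·e^(−rT) = (131.9330 − 117.10) × 0.956380 = 14.1860
Short position value = −(long value) = -C$14.19

-C$14.19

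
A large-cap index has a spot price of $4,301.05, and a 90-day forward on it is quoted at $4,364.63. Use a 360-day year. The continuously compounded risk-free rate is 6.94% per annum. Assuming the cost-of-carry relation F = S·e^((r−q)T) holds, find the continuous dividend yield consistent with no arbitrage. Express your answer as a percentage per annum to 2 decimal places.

From F = S·e^((r−q)T): (r − q) = ln(F/S)/T
ln(4364.63/4301.05) = ln(1.014782) = 0.014674
(r − q) = 0.014674 / (90/360) = 0.058696
q = r − ln(F/S)/T = 0.0694 − 0.058696 = 0.010704
q = 1.07%

1.07%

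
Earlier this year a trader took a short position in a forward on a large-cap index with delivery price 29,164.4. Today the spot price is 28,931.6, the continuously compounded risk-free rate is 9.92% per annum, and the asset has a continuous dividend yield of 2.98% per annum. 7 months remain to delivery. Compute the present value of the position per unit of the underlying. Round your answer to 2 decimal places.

-908.36

Current fair forward for the remaining 7 months: F = S·e^((r − q)·T), (r − q) = 0.0992 − 0.0298 = 0.0694
F = 28931.6 · e^(0.0694 × 7/12) = 28931.6 × 1.04131395 = 30126.8787
Value of long forward = (F − K)·e^(−rT) = (30126.8787 − 29164.4) · e^(−0.0992·7/12)
= 962.4787 × 0.94377578 = 908.36
Short position value = −(long value) = -908.36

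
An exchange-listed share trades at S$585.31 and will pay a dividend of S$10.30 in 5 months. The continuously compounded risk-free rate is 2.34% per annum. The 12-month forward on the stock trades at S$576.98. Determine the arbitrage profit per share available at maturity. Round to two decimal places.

PV(dividends) I = 10.30·e^(−0.0234·5/12) = 10.2001
Fair forward F* = (S − I)·e^(rT) = (585.31 − 10.2001)·e^0.023400 = 575.1099 × 1.023676 = 588.7262
Market S$576.98 < fair 588.7262: forward underpriced → reverse cash-and-carry (short the stock, invest proceeds at r, pay the dividends, go long the forward).
Profit at T = |F_mkt − F*| = |576.98 − 588.7262| = S$11.75 per share

S$11.75 per share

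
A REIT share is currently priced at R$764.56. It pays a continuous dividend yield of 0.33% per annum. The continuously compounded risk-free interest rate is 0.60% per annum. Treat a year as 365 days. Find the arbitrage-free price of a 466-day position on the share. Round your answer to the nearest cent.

R$767.20

F = S·e^((r − q)T) = 764.56 · e^((0.0060 − 0.0033) × 466/365)
= 764.56 · e^0.003447 = 764.56 × 1.003453
F = R$767.20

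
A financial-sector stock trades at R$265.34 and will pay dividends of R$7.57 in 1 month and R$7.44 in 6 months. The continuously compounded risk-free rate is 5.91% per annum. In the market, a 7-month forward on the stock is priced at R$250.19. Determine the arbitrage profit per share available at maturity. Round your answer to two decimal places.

R$9.18 per share

PV(dividends) I = 7.57·e^(−0.0591·1/12) + 7.44·e^(−0.0591·6/12) = 14.7562
Fair forward F* = (S − I)·e^(rT) = (265.34 − 14.7562)·e^0.034475 = 250.5838 × 1.035076 = 259.3733
Market R$250.19 < fair 259.3733: forward underpriced → reverse cash-and-carry (short the stock, invest proceeds at r, pay the dividends, go long the forward).
Profit at T = |F_mkt − F*| = |250.19 − 259.3733| = R$9.18 per share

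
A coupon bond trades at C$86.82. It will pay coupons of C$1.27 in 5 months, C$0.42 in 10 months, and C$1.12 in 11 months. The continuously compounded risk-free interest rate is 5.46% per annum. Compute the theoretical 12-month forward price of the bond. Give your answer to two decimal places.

C$88.83

PV(coupons) I = 1.27·e^(−0.0546·5/12) + 0.42·e^(−0.0546·10/12) + 1.12·e^(−0.0546·11/12)
I = 1.2414 + 0.4013 + 1.0653 = 2.7080
F = (S − I)·e^(rT) = (86.82 − 2.7080) · e^(0.0546·12/12)
= 84.1120 · e^0.054600 = 84.1120 × 1.056118 = C$88.83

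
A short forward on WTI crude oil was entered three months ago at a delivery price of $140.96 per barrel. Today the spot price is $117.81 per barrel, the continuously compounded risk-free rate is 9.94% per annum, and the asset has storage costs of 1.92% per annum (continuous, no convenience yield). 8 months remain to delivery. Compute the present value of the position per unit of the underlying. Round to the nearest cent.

$12.59 per barrel

Current fair forward for the remaining 8 months: F = S·e^((r + u)·T), (r + u) = 0.0994 + 0.0192 = 0.1186
F = 117.81 · e^(0.1186 × 8/12) = 117.81 × 1.082276 = 127.5029
Value of long forward = (F − K)·e^(−rT) = (127.5029 − 140.96) · e^(−0.0994·8/12)
= -13.4571 × 0.935881 = -12.59
Short position value = −(long value) = $12.59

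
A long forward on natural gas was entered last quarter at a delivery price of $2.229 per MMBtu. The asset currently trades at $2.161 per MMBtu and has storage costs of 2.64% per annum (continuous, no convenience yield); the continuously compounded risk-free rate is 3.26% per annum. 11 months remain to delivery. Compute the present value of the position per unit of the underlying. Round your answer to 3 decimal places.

$0.051 per MMBtu

Current fair forward for the remaining 11 months: F = S·e^((r + u)·T), (r + u) = 0.0326 + 0.0264 = 0.0590
F = 2.161 · e^(0.0590 × 11/12) = 2.161 × 1.055573 = 2.2811
Value of long forward = (F − K)·e^(−rT) = (2.2811 − 2.229) · e^(−0.0326·11/12)
= 0.0521 × 0.970559 = 0.051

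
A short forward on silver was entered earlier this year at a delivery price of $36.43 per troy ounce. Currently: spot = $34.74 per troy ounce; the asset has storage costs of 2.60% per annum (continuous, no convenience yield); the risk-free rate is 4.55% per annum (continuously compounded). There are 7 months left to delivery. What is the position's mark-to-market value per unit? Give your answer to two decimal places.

$0.20 per troy ounce

Current fair forward for the remaining 7 months: F = S·e^((r + u)·T), (r + u) = 0.0455 + 0.0260 = 0.0715
F = 34.74 · e^(0.0715 × 7/12) = 34.74 × 1.042590 = 36.2196
Value of long forward = (F − K)·e^(−rT) = (36.2196 − 36.43) · e^(−0.0455·7/12)
= -0.2104 × 0.973807 = -0.20
Short position value = −(long value) = $0.20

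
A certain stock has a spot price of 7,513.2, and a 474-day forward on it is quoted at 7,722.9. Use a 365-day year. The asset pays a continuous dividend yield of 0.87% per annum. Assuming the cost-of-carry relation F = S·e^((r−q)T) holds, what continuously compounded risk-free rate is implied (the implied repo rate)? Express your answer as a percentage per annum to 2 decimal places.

2.99%

From F = S·e^((r−q)T): (r − q) = ln(F/S)/T
ln(7722.9/7513.2) = ln(1.027911) = 0.027529
(r − q) = 0.027529 / (474/365) = 0.021198
r = ln(F/S)/T + q = 0.021198 + 0.0087 = 0.029898
r = 2.99%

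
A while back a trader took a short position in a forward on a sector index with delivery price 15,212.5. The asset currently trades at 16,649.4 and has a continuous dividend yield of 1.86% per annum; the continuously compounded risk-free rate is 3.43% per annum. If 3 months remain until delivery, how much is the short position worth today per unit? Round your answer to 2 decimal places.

-1489.55

Current fair forward for the remaining 3 months: F = S·e^((r − q)·T), (r − q) = 0.0343 − 0.0186 = 0.0157
F = 16649.4 · e^(0.0157 × 3/12) = 16649.4 × 1.00393271 = 16714.8773
Value of long forward = (F − K)·e^(−rT) = (16714.8773 − 15212.5) · e^(−0.0343·3/12)
= 1502.3773 × 0.99146166 = 1489.55
Short position value = −(long value) = -1489.55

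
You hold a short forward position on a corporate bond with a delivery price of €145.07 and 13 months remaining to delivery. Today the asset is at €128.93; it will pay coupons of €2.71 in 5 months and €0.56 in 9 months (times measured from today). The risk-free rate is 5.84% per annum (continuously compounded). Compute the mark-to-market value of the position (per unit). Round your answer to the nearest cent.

€10.43

PV(remaining coupons) I = 2.71·e^(−0.0584·5/12) + 0.56·e^(−0.0584·9/12) = 3.1809
Current forward F = (S − I)·e^(rT) = (128.93 − 3.1809)·e^(0.0584·13/12) = 125.7491 × 1.065311 = 133.9619
Value (long) = (F − K)·e^(−rT) = (133.9619 − 145.07) × 0.938693 = -10.4271
Short position value = −(long value) = €10.43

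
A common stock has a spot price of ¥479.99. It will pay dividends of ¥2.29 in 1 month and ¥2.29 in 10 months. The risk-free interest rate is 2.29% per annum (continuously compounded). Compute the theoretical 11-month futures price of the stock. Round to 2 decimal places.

PV(dividends) I = 2.29·e^(−0.0229·1/12) + 2.29·e^(−0.0229·10/12)
I = 2.2856 + 2.2467 = 4.5323
F = (S − I)·e^(rT) = (479.99 − 4.5323) · e^(0.0229·11/12)
= 475.4577 · e^0.020992 = 475.4577 × 1.021214 = ¥485.54

¥485.54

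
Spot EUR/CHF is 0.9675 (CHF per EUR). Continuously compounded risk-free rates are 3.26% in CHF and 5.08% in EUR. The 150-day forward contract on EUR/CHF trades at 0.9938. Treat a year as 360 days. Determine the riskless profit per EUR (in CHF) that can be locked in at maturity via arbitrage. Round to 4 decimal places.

Fair forward: F* = S·e^(carry·T), with carry = (r_CHF − r_EUR) = 0.0326 − 0.0508 = -0.0182
F* = 0.9675 · e^(-0.0182 × 150/360) = 0.9675 · e^-0.007583 = 0.9675 × 0.992446 = 0.9602
Market 0.9938 > fair 0.9602: forward overpriced → cash-and-carry (buy spot, short the forward).
At maturity, profit = |F_mkt − F*| = |0.9938 − 0.9602| = 0.0336 per EUR (in CHF)

0.0336 per EUR (in CHF)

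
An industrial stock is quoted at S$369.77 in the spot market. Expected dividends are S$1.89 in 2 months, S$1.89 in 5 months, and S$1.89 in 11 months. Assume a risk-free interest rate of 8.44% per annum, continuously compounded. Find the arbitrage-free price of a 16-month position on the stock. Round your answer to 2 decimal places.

S$407.73

PV(dividends) I = 1.89·e^(−0.0844·2/12) + 1.89·e^(−0.0844·5/12) + 1.89·e^(−0.0844·11/12)
I = 1.8636 + 1.8247 + 1.7493 = 5.4376
F = (S − I)·e^(rT) = (369.77 − 5.4376) · e^(0.0844·16/12)
= 364.3324 · e^0.112533 = 364.3324 × 1.119109 = S$407.73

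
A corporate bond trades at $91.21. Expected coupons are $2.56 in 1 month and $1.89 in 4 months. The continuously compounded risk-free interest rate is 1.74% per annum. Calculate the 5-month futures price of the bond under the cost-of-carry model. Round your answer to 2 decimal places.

PV(coupons) I = 2.56·e^(−0.0174·1/12) + 1.89·e^(−0.0174·4/12)
I = 2.5563 + 1.8791 = 4.4354
F = (S − I)·e^(rT) = (91.21 − 4.4354) · e^(0.0174·5/12)
= 86.7746 · e^0.007250 = 86.7746 × 1.007276 = $87.41

$87.41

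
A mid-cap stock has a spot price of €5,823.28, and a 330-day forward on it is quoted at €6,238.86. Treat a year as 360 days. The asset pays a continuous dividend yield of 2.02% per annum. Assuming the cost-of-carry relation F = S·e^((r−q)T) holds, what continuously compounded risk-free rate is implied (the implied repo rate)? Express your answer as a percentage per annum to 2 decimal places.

9.54%

From F = S·e^((r−q)T): (r − q) = ln(F/S)/T
ln(6238.86/5823.28) = ln(1.071365) = 0.068934
(r − q) = 0.068934 / (330/360) = 0.075201
r = ln(F/S)/T + q = 0.075201 + 0.0202 = 0.095401
r = 9.54%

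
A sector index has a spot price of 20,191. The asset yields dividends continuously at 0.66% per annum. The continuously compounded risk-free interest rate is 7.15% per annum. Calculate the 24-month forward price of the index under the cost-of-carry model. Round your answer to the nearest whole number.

F = S·e^((r − q)T) = 20191 · e^((0.0715 − 0.0066) × 24/12)
= 20191 · e^0.129800 = 20191 × 1.138601
F = 22,989

22,989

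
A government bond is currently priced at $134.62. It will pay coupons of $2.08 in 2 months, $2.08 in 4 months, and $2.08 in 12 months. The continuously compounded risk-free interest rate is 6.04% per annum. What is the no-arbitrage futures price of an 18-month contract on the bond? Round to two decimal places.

$140.76

PV(coupons) I = 2.08·e^(−0.0604·2/12) + 2.08·e^(−0.0604·4/12) + 2.08·e^(−0.0604·12/12)
I = 2.0592 + 2.0385 + 1.9581 = 6.0558
F = (S − I)·e^(rT) = (134.62 − 6.0558) · e^(0.0604·18/12)
= 128.5642 · e^0.090600 = 128.5642 × 1.094831 = $140.76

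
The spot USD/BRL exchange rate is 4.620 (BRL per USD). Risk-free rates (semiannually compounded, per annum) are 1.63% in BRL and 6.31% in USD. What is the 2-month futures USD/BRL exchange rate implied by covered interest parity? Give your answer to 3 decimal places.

By covered interest parity, F = S · (1+r_BRL/2)^(2T) / (1+r_USD/2)^(2T)
= 4.620 × 1.002709 / 1.010408 = 4.620 × 0.992380
F = 4.585 BRL per USD

4.585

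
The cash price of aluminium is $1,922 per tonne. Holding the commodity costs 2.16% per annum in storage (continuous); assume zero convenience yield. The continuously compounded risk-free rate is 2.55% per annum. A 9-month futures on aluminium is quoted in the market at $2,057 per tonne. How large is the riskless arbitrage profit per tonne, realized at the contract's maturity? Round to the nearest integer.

$66 per tonne

Fair futures: F* = S·e^(carry·T), with carry = (r + u) = 0.0255 + 0.0216 = 0.0471
F* = 1922 · e^(0.0471 × 9/12) = 1922 · e^0.035325 = 1922 × 1.035956 = $1991.1074
Market $2057 > fair $1991.1074: forward overpriced → cash-and-carry (buy spot, short the forward).
At maturity, profit = |F_mkt − F*| = |2057 − 1991.1074| = $66 per tonne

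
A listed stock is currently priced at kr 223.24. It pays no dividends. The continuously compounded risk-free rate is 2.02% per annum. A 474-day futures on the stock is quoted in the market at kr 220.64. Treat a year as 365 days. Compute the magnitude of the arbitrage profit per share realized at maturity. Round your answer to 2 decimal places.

Fair futures: F* = S·e^(carry·T), with carry = r = 0.0202
F* = 223.24 · e^(0.0202 × 474/365) = 223.24 · e^0.026232 = 223.24 × 1.026579 = kr 229.1735
Market kr 220.64 < fair kr 229.1735: forward underpriced → reverse cash-and-carry (short spot, go long the forward).
At maturity, profit = |F_mkt − F*| = |220.64 − 229.1735| = kr 8.53 per share

kr 8.53 per share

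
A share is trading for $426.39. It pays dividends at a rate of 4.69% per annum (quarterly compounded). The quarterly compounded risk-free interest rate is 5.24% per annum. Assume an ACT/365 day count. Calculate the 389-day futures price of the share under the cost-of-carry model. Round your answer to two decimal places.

F = S · (1+r/4)^(4T) / (1+q/4)^(4T)
= 426.39 × 1.057051 / 1.050948 = 426.39 × 1.005807
F = $428.87

$428.87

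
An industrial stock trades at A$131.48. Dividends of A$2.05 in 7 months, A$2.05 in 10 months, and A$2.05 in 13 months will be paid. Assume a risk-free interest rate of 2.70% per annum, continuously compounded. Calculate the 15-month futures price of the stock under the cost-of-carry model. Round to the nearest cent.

PV(dividends) I = 2.05·e^(−0.0270·7/12) + 2.05·e^(−0.0270·10/12) + 2.05·e^(−0.0270·13/12)
I = 2.0180 + 2.0044 + 1.9909 = 6.0133
F = (S − I)·e^(rT) = (131.48 − 6.0133) · e^(0.0270·15/12)
= 125.4667 · e^0.033750 = 125.4667 × 1.034326 = A$129.77

A$129.77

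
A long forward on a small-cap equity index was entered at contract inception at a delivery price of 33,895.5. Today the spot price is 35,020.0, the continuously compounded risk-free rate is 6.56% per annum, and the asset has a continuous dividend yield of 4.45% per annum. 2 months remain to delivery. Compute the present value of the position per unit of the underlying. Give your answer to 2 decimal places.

1234.30

Current fair forward for the remaining 2 months: F = S·e^((r − q)·T), (r − q) = 0.0656 − 0.0445 = 0.0211
F = 35020.0 · e^(0.0211 × 2/12) = 35020.0 × 1.00352286 = 35143.3706
Value of long forward = (F − K)·e^(−rT) = (35143.3706 − 33895.5) · e^(−0.0656·2/12)
= 1247.8706 × 0.98912622 = 1234.30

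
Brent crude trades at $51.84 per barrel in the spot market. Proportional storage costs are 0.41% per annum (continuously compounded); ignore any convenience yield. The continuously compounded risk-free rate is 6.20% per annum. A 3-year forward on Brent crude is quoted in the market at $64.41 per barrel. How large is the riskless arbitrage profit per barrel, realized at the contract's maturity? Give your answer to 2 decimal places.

$1.20 per barrel

Fair forward: F* = S·e^(carry·T), with carry = (r + u) = 0.0620 + 0.0041 = 0.0661
F* = 51.84 · e^(0.0661 × 3) = 51.84 · e^0.198300 = 51.84 × 1.219328 = $63.2100
Market $64.41 > fair $63.2100: forward overpriced → cash-and-carry (buy spot, short the forward).
At maturity, profit = |F_mkt − F*| = |64.41 − 63.2100| = $1.20 per barrel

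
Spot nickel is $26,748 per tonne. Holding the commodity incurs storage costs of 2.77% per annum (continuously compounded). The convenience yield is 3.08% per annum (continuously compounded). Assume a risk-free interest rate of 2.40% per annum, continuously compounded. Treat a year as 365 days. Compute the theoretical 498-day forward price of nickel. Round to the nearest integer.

$27,522 per tonne

Net carry = r + u − y = 0.0240 + 0.0277 − 0.0308 = 0.0209
F = S·e^((r+u−y)T) = 26748 · e^(0.0209 × 498/365) = 26748 · e^0.028516
= 26748 × 1.028926 = $27,522 per tonne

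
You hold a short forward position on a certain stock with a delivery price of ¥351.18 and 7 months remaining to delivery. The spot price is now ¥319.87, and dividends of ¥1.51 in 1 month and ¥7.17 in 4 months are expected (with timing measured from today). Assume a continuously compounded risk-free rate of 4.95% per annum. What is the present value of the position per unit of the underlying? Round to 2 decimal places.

PV(remaining dividends) I = 1.51·e^(−0.0495·1/12) + 7.17·e^(−0.0495·4/12) = 8.5564
Current forward F = (S − I)·e^(rT) = (319.87 − 8.5564)·e^(0.0495·7/12) = 311.3136 × 1.029296 = 320.4338
Value (long) = (F − K)·e^(−rT) = (320.4338 − 351.18) × 0.971538 = -29.8711
Short position value = −(long value) = ¥29.87

¥29.87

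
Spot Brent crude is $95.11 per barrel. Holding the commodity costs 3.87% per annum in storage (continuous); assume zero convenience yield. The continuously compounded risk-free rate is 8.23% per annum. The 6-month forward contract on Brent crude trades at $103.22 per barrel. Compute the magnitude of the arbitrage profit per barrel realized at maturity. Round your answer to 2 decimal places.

$2.18 per barrel

Fair forward: F* = S·e^(carry·T), with carry = (r + u) = 0.0823 + 0.0387 = 0.1210
F* = 95.11 · e^(0.1210 × 6/12) = 95.11 · e^0.060500 = 95.11 × 1.062368 = $101.0418
Market $103.22 > fair $101.0418: forward overpriced → cash-and-carry (buy spot, short the forward).
At maturity, profit = |F_mkt − F*| = |103.22 − 101.0418| = $2.18 per barrel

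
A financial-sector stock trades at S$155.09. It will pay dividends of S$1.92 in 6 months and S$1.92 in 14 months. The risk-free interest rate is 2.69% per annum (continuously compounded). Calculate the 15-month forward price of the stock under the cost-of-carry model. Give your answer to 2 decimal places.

PV(dividends) I = 1.92·e^(−0.0269·6/12) + 1.92·e^(−0.0269·14/12)
I = 1.8943 + 1.8607 = 3.7550
F = (S − I)·e^(rT) = (155.09 − 3.7550) · e^(0.0269·15/12)
= 151.3350 · e^0.033625 = 151.3350 × 1.034197 = S$156.51

S$156.51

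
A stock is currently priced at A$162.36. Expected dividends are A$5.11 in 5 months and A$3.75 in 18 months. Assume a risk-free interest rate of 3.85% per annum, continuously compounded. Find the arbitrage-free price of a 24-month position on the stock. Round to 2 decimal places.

PV(dividends) I = 5.11·e^(−0.0385·5/12) + 3.75·e^(−0.0385·18/12)
I = 5.0287 + 3.5396 = 8.5683
F = (S − I)·e^(rT) = (162.36 − 8.5683) · e^(0.0385·24/12)
= 153.7917 · e^0.077000 = 153.7917 × 1.080042 = A$166.10

A$166.10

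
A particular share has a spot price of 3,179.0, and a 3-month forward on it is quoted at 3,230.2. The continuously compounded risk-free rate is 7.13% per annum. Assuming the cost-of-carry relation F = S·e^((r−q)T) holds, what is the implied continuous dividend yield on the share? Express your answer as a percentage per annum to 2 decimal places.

0.74%

From F = S·e^((r−q)T): (r − q) = ln(F/S)/T
ln(3230.2/3179.0) = ln(1.016106) = 0.015978
(r − q) = 0.015978 / (3/12) = 0.063912
q = r − ln(F/S)/T = 0.0713 − 0.063912 = 0.007388
q = 0.74%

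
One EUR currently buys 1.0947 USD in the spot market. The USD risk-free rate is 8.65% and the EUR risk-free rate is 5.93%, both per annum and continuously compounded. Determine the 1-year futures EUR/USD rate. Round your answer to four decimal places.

1.1249

F = S·e^((r_USD − r_EUR)T) = 1.0947 · e^((0.0865 − 0.0593) × 1)
= 1.0947 · e^0.027200 = 1.0947 × 1.027573
F = 1.1249 USD per EUR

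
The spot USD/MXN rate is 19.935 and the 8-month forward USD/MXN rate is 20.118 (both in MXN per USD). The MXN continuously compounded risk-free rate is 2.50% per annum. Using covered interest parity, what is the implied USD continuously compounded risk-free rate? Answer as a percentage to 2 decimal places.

1.13%

F = S·e^((r_MXN − r_USD)T) ⇒ r_USD = r_MXN − ln(F/S)/T
ln(20.118/19.935) = 0.009138; /(8/12) = 0.013707
r_USD = 0.0250 − 0.013707 = 0.011293
r_USD = 1.13%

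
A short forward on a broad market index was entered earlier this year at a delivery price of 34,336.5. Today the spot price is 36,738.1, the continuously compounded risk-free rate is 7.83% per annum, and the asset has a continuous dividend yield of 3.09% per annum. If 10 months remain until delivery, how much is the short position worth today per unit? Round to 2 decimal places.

-3636.60

Current fair forward for the remaining 10 months: F = S·e^((r − q)·T), (r − q) = 0.0783 − 0.0309 = 0.0474
F = 36738.1 · e^(0.0474 × 10/12) = 36738.1 × 1.04029050 = 38218.2964
Value of long forward = (F − K)·e^(−rT) = (38218.2964 − 34336.5) · e^(−0.0783·10/12)
= 3881.7964 × 0.93683323 = 3636.60
Short position value = −(long value) = -3636.60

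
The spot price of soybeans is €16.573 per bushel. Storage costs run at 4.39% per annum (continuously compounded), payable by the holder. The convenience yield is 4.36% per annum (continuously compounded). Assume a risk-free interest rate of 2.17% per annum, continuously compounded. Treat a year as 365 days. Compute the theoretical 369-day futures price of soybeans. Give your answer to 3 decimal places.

€16.946 per bushel

Net carry = r + u − y = 0.0217 + 0.0439 − 0.0436 = 0.0220
F = S·e^((r+u−y)T) = 16.573 · e^(0.0220 × 369/365) = 16.573 · e^0.022241
= 16.573 × 1.022490 = €16.946 per bushel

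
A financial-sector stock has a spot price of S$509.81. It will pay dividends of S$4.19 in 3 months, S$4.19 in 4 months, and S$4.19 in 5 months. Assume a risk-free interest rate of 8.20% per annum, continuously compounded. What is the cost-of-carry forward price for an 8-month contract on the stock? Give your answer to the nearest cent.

S$525.54

PV(dividends) I = 4.19·e^(−0.0820·3/12) + 4.19·e^(−0.0820·4/12) + 4.19·e^(−0.0820·5/12)
I = 4.1050 + 4.0770 + 4.0493 = 12.2313
F = (S − I)·e^(rT) = (509.81 − 12.2313) · e^(0.0820·8/12)
= 497.5787 · e^0.054667 = 497.5787 × 1.056189 = S$525.54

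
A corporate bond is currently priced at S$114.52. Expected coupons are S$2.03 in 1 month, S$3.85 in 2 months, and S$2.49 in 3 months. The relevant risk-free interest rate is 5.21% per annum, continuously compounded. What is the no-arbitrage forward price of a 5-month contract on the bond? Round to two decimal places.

S$108.56

PV(coupons) I = 2.03·e^(−0.0521·1/12) + 3.85·e^(−0.0521·2/12) + 2.49·e^(−0.0521·3/12)
I = 2.0212 + 3.8167 + 2.4578 = 8.2957
F = (S − I)·e^(rT) = (114.52 − 8.2957) · e^(0.0521·5/12)
= 106.2243 · e^0.021708 = 106.2243 × 1.021945 = S$108.56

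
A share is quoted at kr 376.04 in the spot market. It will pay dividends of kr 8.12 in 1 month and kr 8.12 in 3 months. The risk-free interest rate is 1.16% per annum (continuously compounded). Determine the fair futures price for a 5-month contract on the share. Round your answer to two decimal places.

kr 361.57

PV(dividends) I = 8.12·e^(−0.0116·1/12) + 8.12·e^(−0.0116·3/12)
I = 8.1122 + 8.0965 = 16.2087
F = (S − I)·e^(rT) = (376.04 − 16.2087) · e^(0.0116·5/12)
= 359.8313 · e^0.004833 = 359.8313 × 1.004845 = kr 361.57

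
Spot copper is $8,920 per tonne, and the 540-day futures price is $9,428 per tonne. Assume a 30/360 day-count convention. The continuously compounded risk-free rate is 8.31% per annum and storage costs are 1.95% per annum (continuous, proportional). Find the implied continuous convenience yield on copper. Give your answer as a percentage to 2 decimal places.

F = S·e^((r+u−y)T) ⇒ (r+u−y) = ln(F/S)/T
ln(9428/8920) = 0.055388; /T ⇒ 0.036925
y = r + u − ln(F/S)/T = 0.0831 + 0.0195 − 0.036925 = 0.065675
y = 6.57%

6.57%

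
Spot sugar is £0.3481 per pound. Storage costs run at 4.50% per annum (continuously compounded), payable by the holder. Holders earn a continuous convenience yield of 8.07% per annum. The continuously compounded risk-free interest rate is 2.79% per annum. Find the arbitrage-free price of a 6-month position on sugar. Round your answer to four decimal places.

Net carry = r + u − y = 0.0279 + 0.0450 − 0.0807 = -0.0078
F = S·e^((r+u−y)T) = 0.3481 · e^(-0.0078 × 6/12) = 0.3481 · e^-0.003900
= 0.3481 × 0.996108 = £0.3467 per pound

£0.3467 per pound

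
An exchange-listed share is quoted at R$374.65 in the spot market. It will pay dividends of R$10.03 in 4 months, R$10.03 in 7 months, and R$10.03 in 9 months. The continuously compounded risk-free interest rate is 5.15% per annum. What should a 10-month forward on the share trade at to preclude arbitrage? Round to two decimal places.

PV(dividends) I = 10.03·e^(−0.0515·4/12) + 10.03·e^(−0.0515·7/12) + 10.03·e^(−0.0515·9/12)
I = 9.8593 + 9.7332 + 9.6500 = 29.2425
F = (S − I)·e^(rT) = (374.65 − 29.2425) · e^(0.0515·10/12)
= 345.4075 · e^0.042917 = 345.4075 × 1.043851 = R$360.55

R$360.55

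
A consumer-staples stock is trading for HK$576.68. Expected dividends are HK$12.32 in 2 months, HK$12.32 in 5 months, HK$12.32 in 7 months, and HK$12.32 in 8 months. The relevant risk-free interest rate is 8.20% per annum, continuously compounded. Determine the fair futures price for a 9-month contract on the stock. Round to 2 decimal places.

PV(dividends) I = 12.32·e^(−0.0820·2/12) + 12.32·e^(−0.0820·5/12) + 12.32·e^(−0.0820·7/12) + 12.32·e^(−0.0820·8/12)
I = 12.1528 + 11.9062 + 11.7446 + 11.6646 = 47.4682
F = (S − I)·e^(rT) = (576.68 − 47.4682) · e^(0.0820·9/12)
= 529.2118 · e^0.061500 = 529.2118 × 1.063430 = HK$562.78

HK$562.78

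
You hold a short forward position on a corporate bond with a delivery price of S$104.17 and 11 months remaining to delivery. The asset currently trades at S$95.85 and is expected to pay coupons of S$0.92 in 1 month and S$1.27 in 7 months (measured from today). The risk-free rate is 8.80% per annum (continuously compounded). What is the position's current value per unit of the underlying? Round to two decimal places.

S$2.37

PV(remaining coupons) I = 0.92·e^(−0.0880·1/12) + 1.27·e^(−0.0880·7/12) = 2.1197
Current forward F = (S − I)·e^(rT) = (95.85 − 2.1197)·e^(0.0880·11/12) = 93.7303 × 1.084009 = 101.6045
Value (long) = (F − K)·e^(−rT) = (101.6045 − 104.17) × 0.922501 = -2.3667
Short position value = −(long value) = S$2.37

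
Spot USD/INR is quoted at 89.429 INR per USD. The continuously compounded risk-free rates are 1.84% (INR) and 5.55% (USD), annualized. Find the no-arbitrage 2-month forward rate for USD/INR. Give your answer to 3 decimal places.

F = S·e^((r_INR − r_USD)T) = 89.429 · e^((0.0184 − 0.0555) × 2/12)
= 89.429 · e^-0.006183 = 89.429 × 0.993836
F = 88.878 INR per USD

88.878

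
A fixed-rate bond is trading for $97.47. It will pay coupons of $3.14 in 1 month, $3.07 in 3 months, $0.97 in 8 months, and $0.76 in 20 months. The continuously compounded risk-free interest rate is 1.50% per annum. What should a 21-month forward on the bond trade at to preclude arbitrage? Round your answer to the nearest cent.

$91.96

PV(coupons) I = 3.14·e^(−0.0150·1/12) + 3.07·e^(−0.0150·3/12) + 0.97·e^(−0.0150·8/12) + 0.76·e^(−0.0150·20/12)
I = 3.1361 + 3.0585 + 0.9603 + 0.7412 = 7.8961
F = (S − I)·e^(rT) = (97.47 − 7.8961) · e^(0.0150·21/12)
= 89.5739 · e^0.026250 = 89.5739 × 1.026598 = $91.96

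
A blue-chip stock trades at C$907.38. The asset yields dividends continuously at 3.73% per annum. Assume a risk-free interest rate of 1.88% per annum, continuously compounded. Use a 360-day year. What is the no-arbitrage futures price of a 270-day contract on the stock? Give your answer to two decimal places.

F = S·e^((r − q)T) = 907.38 · e^((0.0188 − 0.0373) × 270/360)
= 907.38 · e^-0.013875 = 907.38 × 0.986221
F = C$894.88

C$894.88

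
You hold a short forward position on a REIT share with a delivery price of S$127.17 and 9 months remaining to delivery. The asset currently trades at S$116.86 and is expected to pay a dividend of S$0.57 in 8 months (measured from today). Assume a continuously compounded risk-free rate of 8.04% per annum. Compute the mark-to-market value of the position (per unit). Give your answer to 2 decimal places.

PV(remaining dividends) I = 0.57·e^(−0.0804·8/12) = 0.5403
Current forward F = (S − I)·e^(rT) = (116.86 − 0.5403)·e^(0.0804·9/12) = 116.3197 × 1.062155 = 123.5496
Value (long) = (F − K)·e^(−rT) = (123.5496 − 127.17) × 0.941482 = -3.4085
Short position value = −(long value) = S$3.41

S$3.41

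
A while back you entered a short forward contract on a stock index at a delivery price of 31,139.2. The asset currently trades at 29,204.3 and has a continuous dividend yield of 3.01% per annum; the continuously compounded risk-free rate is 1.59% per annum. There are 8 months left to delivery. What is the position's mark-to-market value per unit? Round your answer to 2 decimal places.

2186.76

Current fair forward for the remaining 8 months: F = S·e^((r − q)·T), (r − q) = 0.0159 − 0.0301 = -0.0142
F = 29204.3 · e^(-0.0142 × 8/12) = 29204.3 × 0.99057800 = 28929.1371
Value of long forward = (F − K)·e^(−rT) = (28929.1371 − 31139.2) · e^(−0.0159·8/12)
= -2210.0629 × 0.98945598 = -2186.76
Short position value = −(long value) = 2186.76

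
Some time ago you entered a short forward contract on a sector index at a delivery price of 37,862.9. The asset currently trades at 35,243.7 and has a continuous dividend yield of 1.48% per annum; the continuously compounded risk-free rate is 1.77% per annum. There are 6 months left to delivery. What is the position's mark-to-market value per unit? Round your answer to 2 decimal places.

Current fair forward for the remaining 6 months: F = S·e^((r − q)·T), (r − q) = 0.0177 − 0.0148 = 0.0029
F = 35243.7 · e^(0.0029 × 6/12) = 35243.7 × 1.00145105 = 35294.8404
Value of long forward = (F − K)·e^(−rT) = (35294.8404 − 37862.9) · e^(−0.0177·6/12)
= -2568.0596 × 0.99118905 = -2545.43
Short position value = −(long value) = 2545.43

2545.43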